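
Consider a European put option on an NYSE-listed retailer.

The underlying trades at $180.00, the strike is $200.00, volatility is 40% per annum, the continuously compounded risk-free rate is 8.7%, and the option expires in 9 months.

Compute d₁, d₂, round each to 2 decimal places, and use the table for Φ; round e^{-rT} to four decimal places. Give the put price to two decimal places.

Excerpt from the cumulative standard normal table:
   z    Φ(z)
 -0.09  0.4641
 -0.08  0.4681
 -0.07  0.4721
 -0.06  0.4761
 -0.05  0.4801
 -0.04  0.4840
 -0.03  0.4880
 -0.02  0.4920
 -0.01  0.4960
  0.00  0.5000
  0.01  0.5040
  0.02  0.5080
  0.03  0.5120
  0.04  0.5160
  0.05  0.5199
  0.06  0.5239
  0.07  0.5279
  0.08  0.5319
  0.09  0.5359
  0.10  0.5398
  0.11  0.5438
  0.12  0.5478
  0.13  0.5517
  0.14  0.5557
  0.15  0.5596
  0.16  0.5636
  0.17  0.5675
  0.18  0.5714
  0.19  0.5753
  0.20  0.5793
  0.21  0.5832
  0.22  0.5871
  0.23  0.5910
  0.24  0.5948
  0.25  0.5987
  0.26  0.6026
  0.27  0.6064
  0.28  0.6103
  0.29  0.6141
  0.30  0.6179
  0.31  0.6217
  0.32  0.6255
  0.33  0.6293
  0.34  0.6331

T = 0.75;  σ√T = 0.3464
ln(S/K) + (r + σ²/2)T = ln(180/200) + (0.087 + 0.4²/2)·0.75 = -0.1054 + 0.1253 = 0.0199
d₁ = 0.0199 / 0.3464 = 0.0574 ⇒ 0.06
d₂ = d₁ − σ√T = 0.0574 − 0.3464 = -0.2890 ⇒ -0.29
exp(−rT) = exp(−0.087·0.75) = 0.9368
N(−d₂) = N(0.29) = 0.6141;  N(−d₁) = N(-0.06) = 0.4761
P = 200·0.9368·0.6141 − 180·0.4761 = 115.0578 − 85.6980 = 29.3598

$29.36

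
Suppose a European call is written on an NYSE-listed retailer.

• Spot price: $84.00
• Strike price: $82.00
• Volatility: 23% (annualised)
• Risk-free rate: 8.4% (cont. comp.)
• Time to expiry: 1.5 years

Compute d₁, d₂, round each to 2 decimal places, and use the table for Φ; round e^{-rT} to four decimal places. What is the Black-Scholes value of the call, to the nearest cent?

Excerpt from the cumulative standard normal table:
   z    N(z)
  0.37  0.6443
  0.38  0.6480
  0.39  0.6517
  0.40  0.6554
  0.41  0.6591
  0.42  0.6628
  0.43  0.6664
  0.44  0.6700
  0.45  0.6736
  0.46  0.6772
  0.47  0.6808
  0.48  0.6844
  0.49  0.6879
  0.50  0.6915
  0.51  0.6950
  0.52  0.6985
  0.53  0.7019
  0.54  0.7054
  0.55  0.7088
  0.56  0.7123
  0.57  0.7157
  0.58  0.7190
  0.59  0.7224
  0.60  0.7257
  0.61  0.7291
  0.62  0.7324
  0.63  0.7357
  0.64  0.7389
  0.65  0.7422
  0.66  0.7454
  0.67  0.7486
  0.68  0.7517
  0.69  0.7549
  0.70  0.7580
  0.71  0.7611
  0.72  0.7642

$15.77

σ√T = 0.23 × 1.2247 = 0.2817
d₁ = [ln(84/82) + (0.084 + 0.23²/2)·1.5] / 0.2817 = [0.0241 + 0.1657] / 0.2817 = 0.6737 → 0.67
d₂ = d₁ − σ√T = 0.6737 − 0.2817 = 0.3920 → 0.39
exp(−rT) = exp(−0.084·1.5) = 0.8816
N(d₁) = N(0.67) = 0.7486;  N(d₂) = N(0.39) = 0.6517
C = 84·0.7486 − 82·0.8816·0.6517 = 62.8824 − 47.1122 = 15.7702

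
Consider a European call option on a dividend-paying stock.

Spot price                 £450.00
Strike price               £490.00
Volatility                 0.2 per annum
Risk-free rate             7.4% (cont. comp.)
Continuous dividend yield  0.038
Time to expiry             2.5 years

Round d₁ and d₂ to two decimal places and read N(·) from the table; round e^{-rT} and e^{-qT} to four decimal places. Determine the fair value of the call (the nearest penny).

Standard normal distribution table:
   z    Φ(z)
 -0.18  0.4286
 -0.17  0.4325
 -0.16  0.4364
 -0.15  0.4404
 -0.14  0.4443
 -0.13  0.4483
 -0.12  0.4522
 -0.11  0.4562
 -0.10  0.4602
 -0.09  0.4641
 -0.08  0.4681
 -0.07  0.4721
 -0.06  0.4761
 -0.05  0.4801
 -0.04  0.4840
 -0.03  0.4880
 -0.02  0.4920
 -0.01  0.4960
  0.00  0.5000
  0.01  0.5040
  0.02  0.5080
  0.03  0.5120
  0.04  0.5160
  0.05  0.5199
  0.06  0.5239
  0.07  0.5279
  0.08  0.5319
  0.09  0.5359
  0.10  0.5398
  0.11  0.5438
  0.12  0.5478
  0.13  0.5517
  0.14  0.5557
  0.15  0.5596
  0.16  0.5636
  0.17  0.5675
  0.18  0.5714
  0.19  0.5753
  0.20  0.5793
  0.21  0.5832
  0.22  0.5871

T = 2.5;  σ√T = 0.3162
d₁ = [ln(450/490) + (0.074 − 0.038 + 0.2²/2)·2.5] / 0.3162 = [-0.0852 + 0.1400] / 0.3162 = 0.1734 ≈ 0.17
d₂ = d₁ − σ√T = 0.1734 − 0.3162 = -0.1428 ≈ -0.14
e^(−qT) = e^(−0.038·2.5) = 0.9094;  e^(−rT) = e^(−0.074·2.5) = 0.8311
N(d₁) = N(0.17) = 0.5675;  N(d₂) = N(-0.14) = 0.4443
C = 450·0.9094·0.5675 − 490·0.8311·0.4443 = 232.2380 − 180.9363 = 51.3017

£51.30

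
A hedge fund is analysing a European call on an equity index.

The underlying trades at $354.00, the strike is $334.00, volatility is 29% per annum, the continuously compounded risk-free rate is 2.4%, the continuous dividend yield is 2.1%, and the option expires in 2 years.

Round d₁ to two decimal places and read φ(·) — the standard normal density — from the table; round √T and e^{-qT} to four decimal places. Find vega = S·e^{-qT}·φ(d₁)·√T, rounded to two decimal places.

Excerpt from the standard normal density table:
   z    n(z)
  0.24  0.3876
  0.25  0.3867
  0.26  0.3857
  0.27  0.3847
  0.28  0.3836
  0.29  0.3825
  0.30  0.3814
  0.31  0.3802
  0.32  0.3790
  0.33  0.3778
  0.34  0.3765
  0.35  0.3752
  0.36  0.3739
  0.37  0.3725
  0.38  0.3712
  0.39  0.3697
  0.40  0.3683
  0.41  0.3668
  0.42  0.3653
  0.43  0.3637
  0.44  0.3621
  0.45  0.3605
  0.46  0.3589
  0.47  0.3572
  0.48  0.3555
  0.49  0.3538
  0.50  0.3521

179.49

T = 2;  σ√T = 0.4101
d₁ = [ln(354/334) + (0.024 − 0.021 + ½·0.29²)·2] / (σ√T) = (0.0582 + 0.0901) / 0.4101 = 0.3615 → 0.36
√T = √2 = 1.4142
φ(d₁) = φ(0.36) = 0.3739
e^(−qT) = e^(−0.021·2) = 0.9589
vega = S·e^(−qT)·φ(d₁)·√T = 354·0.9589·0.3739·1.4142 = 179.4911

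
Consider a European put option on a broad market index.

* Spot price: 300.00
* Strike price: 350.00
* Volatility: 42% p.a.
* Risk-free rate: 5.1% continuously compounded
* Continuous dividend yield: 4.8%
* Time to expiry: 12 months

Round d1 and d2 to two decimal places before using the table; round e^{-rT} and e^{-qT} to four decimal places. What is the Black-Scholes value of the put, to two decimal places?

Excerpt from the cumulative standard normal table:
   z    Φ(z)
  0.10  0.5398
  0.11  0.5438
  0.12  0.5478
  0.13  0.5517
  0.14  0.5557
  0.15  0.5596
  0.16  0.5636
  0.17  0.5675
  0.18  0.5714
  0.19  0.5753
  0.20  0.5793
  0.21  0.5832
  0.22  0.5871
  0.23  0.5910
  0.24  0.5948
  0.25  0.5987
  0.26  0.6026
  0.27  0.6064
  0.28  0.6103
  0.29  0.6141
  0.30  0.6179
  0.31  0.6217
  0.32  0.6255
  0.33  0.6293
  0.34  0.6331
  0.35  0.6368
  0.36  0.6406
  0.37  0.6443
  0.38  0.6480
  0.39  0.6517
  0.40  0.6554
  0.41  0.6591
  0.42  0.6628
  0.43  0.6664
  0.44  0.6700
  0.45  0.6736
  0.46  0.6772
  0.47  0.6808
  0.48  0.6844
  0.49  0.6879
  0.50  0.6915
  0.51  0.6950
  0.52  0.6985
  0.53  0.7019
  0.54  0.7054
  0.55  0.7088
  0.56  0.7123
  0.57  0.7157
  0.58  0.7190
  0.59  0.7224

78.04

σ√T = 0.42 × 1.0000 = 0.4200
d₁ = [ln(300/350) + (0.051 − 0.048 + 0.42²/2)·1] / 0.4200 = [-0.1542 + 0.0912] / 0.4200 = -0.1499 ≈ -0.15
d₂ = d₁ − σ√T = -0.1499 − 0.4200 = -0.5699 ≈ -0.57
e^(−qT) = e^(−0.048·1) = 0.9531;  e^(−rT) = e^(−0.051·1) = 0.9503
N(−d₂) = N(0.57) = 0.7157;  N(−d₁) = N(0.15) = 0.5596
P = 350·0.9503·0.7157 − 300·0.9531·0.5596 = 238.0454 − 160.0064 = 78.0390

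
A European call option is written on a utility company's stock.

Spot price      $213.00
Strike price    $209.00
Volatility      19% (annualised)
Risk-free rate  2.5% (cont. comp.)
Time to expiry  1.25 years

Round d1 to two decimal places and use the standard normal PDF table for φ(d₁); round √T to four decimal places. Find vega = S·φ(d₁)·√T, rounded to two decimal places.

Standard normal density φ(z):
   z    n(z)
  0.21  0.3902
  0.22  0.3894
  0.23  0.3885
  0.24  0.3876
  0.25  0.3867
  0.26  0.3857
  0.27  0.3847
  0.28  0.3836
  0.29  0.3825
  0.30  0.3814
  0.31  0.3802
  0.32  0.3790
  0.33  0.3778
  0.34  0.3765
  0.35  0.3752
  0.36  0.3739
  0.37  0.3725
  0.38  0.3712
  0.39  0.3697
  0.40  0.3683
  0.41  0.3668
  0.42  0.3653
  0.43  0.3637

89.66

σ√T = 0.19 × 1.1180 = 0.2124
d₁ = [ln(213/209) + (0.025 + 0.19²/2)·1.25] / 0.2124 = [0.0190 + 0.0538] / 0.2124 = 0.3426 → 0.34
√T = √1.25 = 1.1180
φ(d₁) = φ(0.34) = 0.3765
vega = S·φ(d₁)·√T = 213·0.3765·1.1180 = 89.6575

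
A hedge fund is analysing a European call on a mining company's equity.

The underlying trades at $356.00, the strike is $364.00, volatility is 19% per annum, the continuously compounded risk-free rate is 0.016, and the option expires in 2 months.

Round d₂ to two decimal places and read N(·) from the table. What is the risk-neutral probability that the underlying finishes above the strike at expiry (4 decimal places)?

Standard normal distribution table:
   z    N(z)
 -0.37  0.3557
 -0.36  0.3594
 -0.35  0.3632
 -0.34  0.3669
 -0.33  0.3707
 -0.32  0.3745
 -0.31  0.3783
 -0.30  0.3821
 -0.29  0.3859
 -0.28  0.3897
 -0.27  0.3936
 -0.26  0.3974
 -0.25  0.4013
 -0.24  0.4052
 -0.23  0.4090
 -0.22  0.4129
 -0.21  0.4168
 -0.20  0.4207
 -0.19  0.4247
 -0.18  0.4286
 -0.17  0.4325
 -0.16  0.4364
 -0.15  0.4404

0.3859

σ√T = 0.19·√0.1667 = 0.0776
d₁ = [ln(356/364) + (0.016 + ½·0.19²)·0.1667] / (σ√T) = (-0.0222 + 0.0057) / 0.0776 = -0.2133 ⇒ -0.21
d₂ = -0.2133 − 0.0776 = -0.2909 ⇒ -0.29
Risk-neutral Pr[S_T > K] = N(d₂) = N(-0.29) = 0.3859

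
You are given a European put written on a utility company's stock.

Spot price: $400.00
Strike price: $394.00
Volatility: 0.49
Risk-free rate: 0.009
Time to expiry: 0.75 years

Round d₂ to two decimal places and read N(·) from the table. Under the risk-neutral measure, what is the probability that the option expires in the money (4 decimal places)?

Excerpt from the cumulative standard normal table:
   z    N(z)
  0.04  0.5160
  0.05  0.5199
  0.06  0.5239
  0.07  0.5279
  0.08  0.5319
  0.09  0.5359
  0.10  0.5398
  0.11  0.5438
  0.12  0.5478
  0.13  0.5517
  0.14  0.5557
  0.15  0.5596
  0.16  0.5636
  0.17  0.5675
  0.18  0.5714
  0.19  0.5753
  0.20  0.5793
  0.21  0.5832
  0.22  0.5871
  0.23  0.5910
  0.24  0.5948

σ√T = 0.49 × 0.8660 = 0.4244
ln(S/K) + (r + σ²/2)T = ln(400/394) + (0.009 + 0.49²/2)·0.75 = 0.0151 + 0.0968 = 0.1119
d₁ = 0.1119 / 0.4244 = 0.2637 ⇒ 0.26
d₂ = d₁ − σ√T = 0.2637 − 0.4244 = -0.1607 ⇒ -0.16
Pr(exercise) under Q = N(−d₂) = N(0.16) = 0.5636

0.5636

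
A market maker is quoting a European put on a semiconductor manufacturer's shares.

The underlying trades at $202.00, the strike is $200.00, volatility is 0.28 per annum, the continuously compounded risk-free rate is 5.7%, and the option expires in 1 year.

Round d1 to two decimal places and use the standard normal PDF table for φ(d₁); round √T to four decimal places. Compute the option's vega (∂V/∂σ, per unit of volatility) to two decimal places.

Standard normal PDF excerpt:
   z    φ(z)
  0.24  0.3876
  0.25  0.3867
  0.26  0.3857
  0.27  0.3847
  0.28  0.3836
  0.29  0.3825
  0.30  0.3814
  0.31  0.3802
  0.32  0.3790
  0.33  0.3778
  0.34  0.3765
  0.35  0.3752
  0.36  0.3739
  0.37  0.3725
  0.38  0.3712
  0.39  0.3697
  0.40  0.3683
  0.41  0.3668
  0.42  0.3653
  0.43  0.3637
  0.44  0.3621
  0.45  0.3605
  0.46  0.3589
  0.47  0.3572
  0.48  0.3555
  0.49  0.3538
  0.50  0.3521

74.98

T = 1;  σ√T = 0.2800
d₁ = [ln(202/200) + (0.057 + 0.28²/2)·1] / 0.2800 = [0.0100 + 0.0962] / 0.2800 = 0.3791 ≈ 0.38
√T = √1 = 1.0000
φ(d₁) = φ(0.38) = 0.3712
vega = S·φ(d₁)·√T = 202·0.3712·1.0000 = 74.9824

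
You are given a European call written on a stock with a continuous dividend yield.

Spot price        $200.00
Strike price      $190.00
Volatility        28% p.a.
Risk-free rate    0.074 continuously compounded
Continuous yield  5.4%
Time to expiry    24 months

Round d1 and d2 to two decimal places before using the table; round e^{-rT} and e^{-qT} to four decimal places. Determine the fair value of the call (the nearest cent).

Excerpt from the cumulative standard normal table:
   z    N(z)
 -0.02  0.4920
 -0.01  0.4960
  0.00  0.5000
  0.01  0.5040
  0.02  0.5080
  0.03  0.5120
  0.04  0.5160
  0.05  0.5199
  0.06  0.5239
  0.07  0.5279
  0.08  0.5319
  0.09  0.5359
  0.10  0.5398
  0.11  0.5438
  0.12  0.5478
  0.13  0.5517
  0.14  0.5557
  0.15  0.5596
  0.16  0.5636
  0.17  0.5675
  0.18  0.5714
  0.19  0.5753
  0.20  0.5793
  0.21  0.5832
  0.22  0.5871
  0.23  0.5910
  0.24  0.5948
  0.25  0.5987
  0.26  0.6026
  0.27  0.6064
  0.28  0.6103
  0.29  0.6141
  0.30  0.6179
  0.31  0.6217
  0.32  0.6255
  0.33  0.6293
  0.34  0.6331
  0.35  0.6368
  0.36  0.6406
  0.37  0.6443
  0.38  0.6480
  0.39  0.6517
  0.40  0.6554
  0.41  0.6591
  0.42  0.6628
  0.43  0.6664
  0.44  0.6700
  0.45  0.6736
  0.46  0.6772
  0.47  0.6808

$35.74

σ√T = 0.28 × 1.4142 = 0.3960
d₁ = [ln(200/190) + (0.074 − 0.054 + 0.28²/2)·2] / 0.3960 = [0.0513 + 0.1184] / 0.3960 = 0.4285 ≈ 0.43
d₂ = d₁ − σ√T = 0.4285 − 0.3960 = 0.0326 ≈ 0.03
exp(−qT) = exp(−0.054·2) = 0.8976;  exp(−rT) = exp(−0.074·2) = 0.8624
C = 200·0.8976·N(0.43) − 190·0.8624·N(0.03) = 200·0.8976·0.6664 − 190·0.8624·0.5120 = 119.6321 − 83.8943 = 35.7379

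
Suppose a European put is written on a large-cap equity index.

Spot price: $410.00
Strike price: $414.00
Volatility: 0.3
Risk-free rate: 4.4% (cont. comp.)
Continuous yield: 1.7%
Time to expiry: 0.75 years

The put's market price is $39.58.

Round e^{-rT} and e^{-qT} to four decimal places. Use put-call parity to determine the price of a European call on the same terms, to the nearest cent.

exp(−qT) = exp(−0.017·0.75) = 0.9873;  exp(−rT) = exp(−0.044·0.75) = 0.9675
Put-call parity: C − P = S·e^(−qT) − K·e^(−rT) = 410·0.9873 − 414·0.9675 = 404.7930 − 400.5450 = 4.2480
C = P + (C − P) = 39.58 + (4.2480) = 43.8280

$43.83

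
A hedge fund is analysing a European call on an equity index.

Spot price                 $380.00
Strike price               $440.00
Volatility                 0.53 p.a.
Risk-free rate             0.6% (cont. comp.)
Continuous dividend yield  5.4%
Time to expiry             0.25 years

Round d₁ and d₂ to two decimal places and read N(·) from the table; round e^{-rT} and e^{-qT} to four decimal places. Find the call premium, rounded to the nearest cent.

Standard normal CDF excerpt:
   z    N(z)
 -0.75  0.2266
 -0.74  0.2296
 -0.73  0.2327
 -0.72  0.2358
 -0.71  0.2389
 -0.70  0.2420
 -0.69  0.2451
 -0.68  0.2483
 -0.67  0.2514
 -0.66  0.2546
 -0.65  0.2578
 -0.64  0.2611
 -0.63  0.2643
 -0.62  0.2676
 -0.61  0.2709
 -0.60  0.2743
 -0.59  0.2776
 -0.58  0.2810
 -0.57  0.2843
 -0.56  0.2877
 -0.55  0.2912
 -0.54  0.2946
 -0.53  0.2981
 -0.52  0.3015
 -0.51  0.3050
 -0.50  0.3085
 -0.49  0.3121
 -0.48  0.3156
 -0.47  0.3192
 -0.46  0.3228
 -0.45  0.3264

σ√T = 0.53·√0.25 = 0.2650
d₁ = [ln(380/440) + (0.006 − 0.054 + 0.53²/2)·0.25] / 0.2650 = [-0.1466 + 0.0231] / 0.2650 = -0.4660 ⇒ -0.47
d₂ = d₁ − σ√T = -0.4660 − 0.2650 = -0.7310 ⇒ -0.73
exp(−qT) = exp(−0.054·0.25) = 0.9866;  exp(−rT) = exp(−0.006·0.25) = 0.9985
N(d₁) = N(-0.47) = 0.3192;  N(d₂) = N(-0.73) = 0.2327
C = 380·0.9866·0.3192 − 440·0.9985·0.2327 = 119.6706 − 102.2344 = 17.4362

$17.44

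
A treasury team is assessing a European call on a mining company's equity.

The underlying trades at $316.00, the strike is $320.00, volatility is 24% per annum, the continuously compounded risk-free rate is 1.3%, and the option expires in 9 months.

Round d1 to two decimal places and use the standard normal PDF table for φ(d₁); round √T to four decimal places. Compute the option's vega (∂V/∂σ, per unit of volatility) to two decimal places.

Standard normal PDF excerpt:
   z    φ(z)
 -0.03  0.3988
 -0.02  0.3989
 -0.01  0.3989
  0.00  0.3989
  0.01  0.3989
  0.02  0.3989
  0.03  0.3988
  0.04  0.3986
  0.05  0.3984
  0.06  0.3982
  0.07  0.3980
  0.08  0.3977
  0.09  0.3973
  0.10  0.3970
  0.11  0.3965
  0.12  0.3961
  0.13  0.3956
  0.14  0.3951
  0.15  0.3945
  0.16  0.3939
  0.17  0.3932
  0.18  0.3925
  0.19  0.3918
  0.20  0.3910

108.72

σ√T = 0.24·√0.75 = 0.2078
d₁ = [ln(316/320) + (0.013 + 0.24²/2)·0.75] / 0.2078 = [-0.0126 + 0.0313] / 0.2078 = 0.0903 ≈ 0.09
√T = √0.75 = 0.8660
φ(d₁) = φ(0.09) = 0.3973
vega = S·φ(d₁)·√T = 316·0.3973·0.8660 = 108.7235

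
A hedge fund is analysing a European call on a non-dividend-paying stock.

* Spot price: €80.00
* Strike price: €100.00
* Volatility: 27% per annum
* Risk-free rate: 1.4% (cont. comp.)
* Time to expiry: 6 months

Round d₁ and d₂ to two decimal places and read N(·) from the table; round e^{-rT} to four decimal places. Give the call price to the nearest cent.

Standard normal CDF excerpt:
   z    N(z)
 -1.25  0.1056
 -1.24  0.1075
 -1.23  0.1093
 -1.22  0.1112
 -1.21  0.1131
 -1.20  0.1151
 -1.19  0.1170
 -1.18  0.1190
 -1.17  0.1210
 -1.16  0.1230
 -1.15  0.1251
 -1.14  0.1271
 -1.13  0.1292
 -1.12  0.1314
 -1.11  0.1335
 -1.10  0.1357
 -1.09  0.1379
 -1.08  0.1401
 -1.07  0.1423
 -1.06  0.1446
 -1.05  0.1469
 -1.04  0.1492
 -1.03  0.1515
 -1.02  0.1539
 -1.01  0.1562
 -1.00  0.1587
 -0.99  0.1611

€1.08

σ√T = 0.27·√0.5 = 0.1909
d₁ = [ln(80/100) + (0.014 + ½·0.27²)·0.5] / (σ√T) = (-0.2231 + 0.0252) / 0.1909 = -1.0367 ≈ -1.04
d₂ = -1.0367 − 0.1909 = -1.2276 ≈ -1.23
exp(−rT) = exp(−0.014·0.5) = 0.9930
C = 80·N(-1.04) − 100·0.9930·N(-1.23) = 80·0.1492 − 100·0.9930·0.1093 = 11.9360 − 10.8535 = 1.0825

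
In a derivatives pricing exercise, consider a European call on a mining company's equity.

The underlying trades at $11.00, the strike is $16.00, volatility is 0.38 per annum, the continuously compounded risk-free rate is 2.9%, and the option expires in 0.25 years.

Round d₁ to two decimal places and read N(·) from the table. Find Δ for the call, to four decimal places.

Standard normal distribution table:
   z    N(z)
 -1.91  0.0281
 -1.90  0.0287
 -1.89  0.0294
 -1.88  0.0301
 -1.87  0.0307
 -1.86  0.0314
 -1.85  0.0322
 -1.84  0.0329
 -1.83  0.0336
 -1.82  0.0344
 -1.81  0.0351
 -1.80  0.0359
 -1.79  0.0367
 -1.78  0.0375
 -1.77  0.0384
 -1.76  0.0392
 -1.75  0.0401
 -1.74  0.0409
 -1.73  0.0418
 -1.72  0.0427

0.0329

σ√T = 0.38·√0.25 = 0.1900
ln(S/K) + (r + σ²/2)T = ln(11/16) + (0.029 + 0.38²/2)·0.25 = -0.3747 + 0.0253 = -0.3494
d₁ = -0.3494 / 0.1900 = -1.8389 ≈ -1.84
N(d₁) = N(-1.84) = 0.0329
Δ_call = N(d₁) = 0.0329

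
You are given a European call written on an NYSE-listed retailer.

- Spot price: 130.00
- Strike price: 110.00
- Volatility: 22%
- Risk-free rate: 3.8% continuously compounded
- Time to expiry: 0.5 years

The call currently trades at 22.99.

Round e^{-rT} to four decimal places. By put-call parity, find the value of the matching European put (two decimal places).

e^(−rT) = e^(−0.038·0.5) = 0.9812
Put-call parity: C − P = S − K·e^(−rT) = 130 − 110·0.9812 = 130 − 107.9320 = 22.0680
P = C − (C − P) = 22.99 − (22.0680) = 0.9220

0.92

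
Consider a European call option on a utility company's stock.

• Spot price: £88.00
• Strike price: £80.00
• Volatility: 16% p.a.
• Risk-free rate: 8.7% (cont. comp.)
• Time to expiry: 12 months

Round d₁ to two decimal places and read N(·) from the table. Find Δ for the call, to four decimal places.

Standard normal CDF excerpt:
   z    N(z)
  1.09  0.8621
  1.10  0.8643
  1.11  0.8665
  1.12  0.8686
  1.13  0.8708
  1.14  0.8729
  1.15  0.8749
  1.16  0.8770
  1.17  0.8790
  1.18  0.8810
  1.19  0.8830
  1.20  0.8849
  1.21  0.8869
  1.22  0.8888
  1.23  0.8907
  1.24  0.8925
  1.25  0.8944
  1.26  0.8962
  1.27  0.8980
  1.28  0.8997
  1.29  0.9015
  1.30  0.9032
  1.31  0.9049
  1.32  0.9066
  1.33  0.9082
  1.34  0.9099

0.8888

T = 1;  σ√T = 0.1600
ln(S/K) + (r + σ²/2)T = ln(88/80) + (0.087 + 0.16²/2)·1 = 0.0953 + 0.0998 = 0.1951
d₁ = 0.1951 / 0.1600 = 1.2194 ≈ 1.22
N(d₁) = N(1.22) = 0.8888
Δ_call = N(d₁) = 0.8888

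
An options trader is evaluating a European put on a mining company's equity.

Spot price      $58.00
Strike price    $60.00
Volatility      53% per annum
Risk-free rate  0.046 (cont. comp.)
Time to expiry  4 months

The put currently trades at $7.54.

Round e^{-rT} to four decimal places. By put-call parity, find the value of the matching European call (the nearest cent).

$6.45

exp(−rT) = exp(−0.046·0.3333) = 0.9848
Put-call parity: C − P = S − K·e^(−rT) = 58 − 60·0.9848 = 58 − 59.0880 = -1.0880
C = P + (C − P) = 7.54 + (-1.0880) = 6.4520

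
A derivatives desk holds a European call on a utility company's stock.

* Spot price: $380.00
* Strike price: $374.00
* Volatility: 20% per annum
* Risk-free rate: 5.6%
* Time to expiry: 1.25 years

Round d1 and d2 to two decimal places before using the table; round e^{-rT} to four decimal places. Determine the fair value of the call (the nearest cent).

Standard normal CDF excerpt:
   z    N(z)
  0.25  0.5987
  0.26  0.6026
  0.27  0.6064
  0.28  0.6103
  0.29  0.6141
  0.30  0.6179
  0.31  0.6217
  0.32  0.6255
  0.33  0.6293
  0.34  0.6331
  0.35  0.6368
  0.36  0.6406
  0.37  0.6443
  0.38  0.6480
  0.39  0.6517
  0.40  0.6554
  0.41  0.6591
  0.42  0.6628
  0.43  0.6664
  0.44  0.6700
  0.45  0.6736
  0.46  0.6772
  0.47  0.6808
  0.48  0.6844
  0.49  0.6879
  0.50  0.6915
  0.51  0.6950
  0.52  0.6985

T = 1.25;  σ√T = 0.2236
d₁ = [ln(380/374) + (0.056 + ½·0.2²)·1.25] / (σ√T) = (0.0159 + 0.0950) / 0.2236 = 0.4960 ⇒ 0.50
d₂ = 0.4960 − 0.2236 = 0.2724 ⇒ 0.27
exp(−rT) = exp(−0.056·1.25) = 0.9324
N(d₁) = N(0.50) = 0.6915;  N(d₂) = N(0.27) = 0.6064
C = 380·0.6915 − 374·0.9324·0.6064 = 262.7700 − 211.4624 = 51.3076

$51.31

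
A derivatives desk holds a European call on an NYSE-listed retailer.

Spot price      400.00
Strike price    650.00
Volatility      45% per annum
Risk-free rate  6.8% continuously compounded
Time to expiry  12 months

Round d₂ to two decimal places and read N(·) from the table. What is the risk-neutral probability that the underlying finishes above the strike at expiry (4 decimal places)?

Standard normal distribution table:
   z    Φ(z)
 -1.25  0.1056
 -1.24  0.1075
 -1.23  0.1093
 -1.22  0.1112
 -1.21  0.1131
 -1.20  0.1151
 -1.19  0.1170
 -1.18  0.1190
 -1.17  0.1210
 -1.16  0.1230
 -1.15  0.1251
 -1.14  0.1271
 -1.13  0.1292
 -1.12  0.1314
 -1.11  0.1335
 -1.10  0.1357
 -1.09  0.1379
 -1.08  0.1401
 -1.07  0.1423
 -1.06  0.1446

σ√T = 0.45·√1 = 0.4500
d₁ = [ln(400/650) + (0.068 + 0.45²/2)·1] / 0.4500 = [-0.4855 + 0.1693] / 0.4500 = -0.7028 ≈ -0.70
d₂ = d₁ − σ√T = -0.7028 − 0.4500 = -1.1528 ≈ -1.15
Pr(exercise) under Q = N(d₂) = 0.1251

0.1251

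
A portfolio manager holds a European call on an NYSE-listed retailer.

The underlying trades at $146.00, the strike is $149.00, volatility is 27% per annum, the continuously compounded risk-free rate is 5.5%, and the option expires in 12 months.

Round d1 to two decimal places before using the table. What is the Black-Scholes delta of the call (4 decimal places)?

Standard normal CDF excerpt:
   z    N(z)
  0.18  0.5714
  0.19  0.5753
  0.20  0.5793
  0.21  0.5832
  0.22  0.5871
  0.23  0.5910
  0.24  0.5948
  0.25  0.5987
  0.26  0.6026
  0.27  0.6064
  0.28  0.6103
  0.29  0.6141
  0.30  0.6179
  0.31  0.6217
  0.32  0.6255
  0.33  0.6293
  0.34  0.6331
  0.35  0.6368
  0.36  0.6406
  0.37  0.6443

0.6026

T = 1;  σ√T = 0.2700
d₁ = [ln(146/149) + (0.055 + 0.27²/2)·1] / 0.2700 = [-0.0203 + 0.0915] / 0.2700 = 0.2634 which rounds to 0.26
N(d₁) = N(0.26) = 0.6026
Δ_call = N(d₁) = 0.6026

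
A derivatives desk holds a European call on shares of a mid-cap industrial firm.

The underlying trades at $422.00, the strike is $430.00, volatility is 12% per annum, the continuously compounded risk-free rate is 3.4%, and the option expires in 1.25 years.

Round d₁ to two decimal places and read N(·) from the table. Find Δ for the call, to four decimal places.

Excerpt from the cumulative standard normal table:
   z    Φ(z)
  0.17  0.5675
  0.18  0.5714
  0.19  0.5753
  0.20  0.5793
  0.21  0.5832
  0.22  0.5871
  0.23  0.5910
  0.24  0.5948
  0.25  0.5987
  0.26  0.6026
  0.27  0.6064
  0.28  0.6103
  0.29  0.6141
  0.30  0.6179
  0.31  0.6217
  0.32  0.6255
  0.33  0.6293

T = 1.25;  σ√T = 0.1342
d₁ = [ln(422/430) + (0.034 + 0.12²/2)·1.25] / 0.1342 = [-0.0188 + 0.0515] / 0.1342 = 0.2439 ⇒ 0.24
N(d₁) = N(0.24) = 0.5948
Δ_call = N(d₁) = 0.5948

0.5948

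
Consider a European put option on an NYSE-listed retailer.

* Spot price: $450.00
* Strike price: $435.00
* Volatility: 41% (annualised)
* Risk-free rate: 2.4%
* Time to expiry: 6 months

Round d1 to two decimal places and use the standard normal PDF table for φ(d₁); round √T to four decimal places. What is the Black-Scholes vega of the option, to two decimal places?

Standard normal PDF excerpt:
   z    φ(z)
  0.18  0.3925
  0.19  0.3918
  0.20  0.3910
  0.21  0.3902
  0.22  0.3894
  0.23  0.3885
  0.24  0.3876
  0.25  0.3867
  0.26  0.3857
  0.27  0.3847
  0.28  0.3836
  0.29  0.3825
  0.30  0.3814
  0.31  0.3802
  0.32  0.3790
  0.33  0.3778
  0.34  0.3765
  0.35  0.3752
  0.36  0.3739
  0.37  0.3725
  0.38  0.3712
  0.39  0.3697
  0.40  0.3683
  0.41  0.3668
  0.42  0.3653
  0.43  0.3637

σ√T = 0.41·√0.5 = 0.2899
d₁ = [ln(450/435) + (0.024 + 0.41²/2)·0.5] / 0.2899 = [0.0339 + 0.0540] / 0.2899 = 0.3033 → 0.30
√T = √0.5 = 0.7071
φ(d₁) = φ(0.30) = 0.3814
vega = S·φ(d₁)·√T = 450·0.3814·0.7071 = 121.3596

121.36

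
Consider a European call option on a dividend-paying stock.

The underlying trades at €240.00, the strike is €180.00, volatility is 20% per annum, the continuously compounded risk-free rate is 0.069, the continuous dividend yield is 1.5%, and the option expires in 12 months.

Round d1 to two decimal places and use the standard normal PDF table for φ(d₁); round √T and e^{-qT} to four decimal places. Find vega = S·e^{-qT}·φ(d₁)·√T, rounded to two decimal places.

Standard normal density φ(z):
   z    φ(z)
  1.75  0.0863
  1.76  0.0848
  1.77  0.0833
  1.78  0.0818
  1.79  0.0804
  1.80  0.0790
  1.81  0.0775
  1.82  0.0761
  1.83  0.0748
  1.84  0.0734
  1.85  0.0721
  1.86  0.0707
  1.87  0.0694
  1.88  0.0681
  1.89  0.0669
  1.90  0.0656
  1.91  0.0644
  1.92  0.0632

σ√T = 0.2·√1 = 0.2000
d₁ = [ln(240/180) + (0.069 − 0.015 + 0.2²/2)·1] / 0.2000 = [0.2877 + 0.0740] / 0.2000 = 1.8084 which rounds to 1.81
√T = √1 = 1.0000
φ(d₁) = φ(1.81) = 0.0775
exp(−qT) = exp(−0.015·1) = 0.9851
vega = S·exp(−qT)·φ(d₁)·√T = 240·0.9851·0.0775·1.0000 = 18.3229
(Vega is the same for a European call and put with the same parameters.)

18.32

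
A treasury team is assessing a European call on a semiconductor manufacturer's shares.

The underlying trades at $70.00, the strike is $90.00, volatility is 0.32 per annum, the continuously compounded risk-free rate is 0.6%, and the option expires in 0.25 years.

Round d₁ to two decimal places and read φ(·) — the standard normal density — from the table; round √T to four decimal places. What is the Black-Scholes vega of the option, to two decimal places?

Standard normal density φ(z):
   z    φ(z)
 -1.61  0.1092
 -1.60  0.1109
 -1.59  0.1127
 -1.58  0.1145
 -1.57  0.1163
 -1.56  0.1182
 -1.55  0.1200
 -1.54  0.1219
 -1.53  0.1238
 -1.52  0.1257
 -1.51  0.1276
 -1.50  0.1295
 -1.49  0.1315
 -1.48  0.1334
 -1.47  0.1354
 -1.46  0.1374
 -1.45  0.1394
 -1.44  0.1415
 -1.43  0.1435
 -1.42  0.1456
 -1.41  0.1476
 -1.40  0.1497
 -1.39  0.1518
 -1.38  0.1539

σ√T = 0.32 × 0.5000 = 0.1600
d₁ = [ln(70/90) + (0.006 + 0.32²/2)·0.25] / 0.1600 = [-0.2513 + 0.0143] / 0.1600 = -1.4813 which rounds to -1.48
√T = √0.25 = 0.5000
φ(d₁) = φ(-1.48) = 0.1334
vega = S·φ(d₁)·√T = 70·0.1334·0.5000 = 4.6690
(Vega is the same for a European call and put with the same parameters.)

4.67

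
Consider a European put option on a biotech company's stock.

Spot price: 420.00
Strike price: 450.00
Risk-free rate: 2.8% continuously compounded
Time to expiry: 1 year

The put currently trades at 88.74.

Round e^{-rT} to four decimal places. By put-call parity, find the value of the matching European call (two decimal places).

exp(−rT) = exp(−0.028·1) = 0.9724
Put-call parity: C − P = S − K·e^(−rT) = 420 − 450·0.9724 = 420 − 437.5800 = -17.5800
C = P + (C − P) = 88.74 + (-17.5800) = 71.1600

71.16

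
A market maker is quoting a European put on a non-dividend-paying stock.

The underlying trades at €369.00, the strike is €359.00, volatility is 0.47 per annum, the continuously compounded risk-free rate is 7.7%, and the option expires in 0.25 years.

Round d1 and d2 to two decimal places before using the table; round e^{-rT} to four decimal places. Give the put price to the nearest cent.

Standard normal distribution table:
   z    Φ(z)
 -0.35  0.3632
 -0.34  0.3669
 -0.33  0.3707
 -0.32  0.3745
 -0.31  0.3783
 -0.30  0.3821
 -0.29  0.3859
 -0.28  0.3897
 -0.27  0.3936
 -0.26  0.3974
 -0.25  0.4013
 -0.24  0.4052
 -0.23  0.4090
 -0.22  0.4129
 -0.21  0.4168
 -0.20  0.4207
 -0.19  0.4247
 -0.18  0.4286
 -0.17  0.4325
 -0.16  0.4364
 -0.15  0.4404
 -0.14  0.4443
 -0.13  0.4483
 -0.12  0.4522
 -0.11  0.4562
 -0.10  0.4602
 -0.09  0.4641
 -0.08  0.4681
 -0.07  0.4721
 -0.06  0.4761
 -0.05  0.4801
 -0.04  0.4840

σ√T = 0.47 × 0.5000 = 0.2350
d₁ = [ln(369/359) + (0.077 + 0.47²/2)·0.25] / 0.2350 = [0.0275 + 0.0469] / 0.2350 = 0.3163 ⇒ 0.32
d₂ = d₁ − σ√T = 0.3163 − 0.2350 = 0.0813 ⇒ 0.08
e^(−rT) = e^(−0.077·0.25) = 0.9809
P = 359·0.9809·N(-0.08) − 369·N(-0.32) = 359·0.9809·0.4681 − 369·0.3745 = 164.8382 − 138.1905 = 26.6477

€26.65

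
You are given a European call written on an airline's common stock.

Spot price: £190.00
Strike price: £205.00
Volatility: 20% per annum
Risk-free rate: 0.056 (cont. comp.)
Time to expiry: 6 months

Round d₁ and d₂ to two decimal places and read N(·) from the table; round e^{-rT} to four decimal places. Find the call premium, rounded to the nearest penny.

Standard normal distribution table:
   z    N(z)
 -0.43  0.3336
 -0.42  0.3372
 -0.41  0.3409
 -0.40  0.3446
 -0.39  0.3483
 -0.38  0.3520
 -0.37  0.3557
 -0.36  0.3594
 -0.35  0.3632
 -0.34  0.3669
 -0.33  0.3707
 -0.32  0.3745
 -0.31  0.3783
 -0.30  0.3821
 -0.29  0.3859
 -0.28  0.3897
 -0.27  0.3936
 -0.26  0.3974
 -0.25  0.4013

σ√T = 0.2 × 0.7071 = 0.1414
d₁ = [ln(190/205) + (0.056 + ½·0.2²)·0.5] / (σ√T) = (-0.0760 + 0.0380) / 0.1414 = -0.2686 which rounds to -0.27
d₂ = -0.2686 − 0.1414 = -0.4100 which rounds to -0.41
exp(−rT) = exp(−0.056·0.5) = 0.9724
N(d₁) = N(-0.27) = 0.3936;  N(d₂) = N(-0.41) = 0.3409
C = 190·0.3936 − 205·0.9724·0.3409 = 74.7840 − 67.9557 = 6.8283

£6.83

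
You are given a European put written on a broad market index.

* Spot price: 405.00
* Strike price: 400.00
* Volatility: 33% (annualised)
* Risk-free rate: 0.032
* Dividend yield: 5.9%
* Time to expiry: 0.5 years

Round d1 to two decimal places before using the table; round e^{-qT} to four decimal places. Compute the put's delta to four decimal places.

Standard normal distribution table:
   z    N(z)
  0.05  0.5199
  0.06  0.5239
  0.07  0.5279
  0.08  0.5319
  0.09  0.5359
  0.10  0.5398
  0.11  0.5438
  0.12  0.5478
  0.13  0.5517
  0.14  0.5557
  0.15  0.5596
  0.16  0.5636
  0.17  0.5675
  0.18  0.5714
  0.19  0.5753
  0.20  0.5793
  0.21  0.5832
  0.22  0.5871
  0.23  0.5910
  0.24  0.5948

-0.4429

σ√T = 0.33 × 0.7071 = 0.2333
d₁ = [ln(405/400) + (0.032 − 0.059 + ½·0.33²)·0.5] / (σ√T) = (0.0124 + 0.0137) / 0.2333 = 0.1121 → 0.11
N(d₁) = N(0.11) = 0.5438
Δ_put = exp(−qT)·(N(d₁) − 1) = 0.9709·(0.5438 − 1) = -0.4429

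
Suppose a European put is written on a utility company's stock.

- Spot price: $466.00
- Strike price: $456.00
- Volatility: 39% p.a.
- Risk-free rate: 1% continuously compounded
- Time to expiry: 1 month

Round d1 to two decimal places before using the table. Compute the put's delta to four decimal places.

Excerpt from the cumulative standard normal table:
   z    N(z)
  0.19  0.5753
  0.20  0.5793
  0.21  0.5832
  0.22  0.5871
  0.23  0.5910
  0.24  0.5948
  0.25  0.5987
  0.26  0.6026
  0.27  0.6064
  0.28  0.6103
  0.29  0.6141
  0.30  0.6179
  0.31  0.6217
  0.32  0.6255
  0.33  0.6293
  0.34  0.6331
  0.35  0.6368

T = 0.08333;  σ√T = 0.1126
d₁ = [ln(466/456) + (0.01 + 0.39²/2)·0.08333] / 0.1126 = [0.0217 + 0.0072] / 0.1126 = 0.2564 which rounds to 0.26
N(d₁) = N(0.26) = 0.6026
Δ_put = N(d₁) − 1 = 0.6026 − 1 = -0.3974

-0.3974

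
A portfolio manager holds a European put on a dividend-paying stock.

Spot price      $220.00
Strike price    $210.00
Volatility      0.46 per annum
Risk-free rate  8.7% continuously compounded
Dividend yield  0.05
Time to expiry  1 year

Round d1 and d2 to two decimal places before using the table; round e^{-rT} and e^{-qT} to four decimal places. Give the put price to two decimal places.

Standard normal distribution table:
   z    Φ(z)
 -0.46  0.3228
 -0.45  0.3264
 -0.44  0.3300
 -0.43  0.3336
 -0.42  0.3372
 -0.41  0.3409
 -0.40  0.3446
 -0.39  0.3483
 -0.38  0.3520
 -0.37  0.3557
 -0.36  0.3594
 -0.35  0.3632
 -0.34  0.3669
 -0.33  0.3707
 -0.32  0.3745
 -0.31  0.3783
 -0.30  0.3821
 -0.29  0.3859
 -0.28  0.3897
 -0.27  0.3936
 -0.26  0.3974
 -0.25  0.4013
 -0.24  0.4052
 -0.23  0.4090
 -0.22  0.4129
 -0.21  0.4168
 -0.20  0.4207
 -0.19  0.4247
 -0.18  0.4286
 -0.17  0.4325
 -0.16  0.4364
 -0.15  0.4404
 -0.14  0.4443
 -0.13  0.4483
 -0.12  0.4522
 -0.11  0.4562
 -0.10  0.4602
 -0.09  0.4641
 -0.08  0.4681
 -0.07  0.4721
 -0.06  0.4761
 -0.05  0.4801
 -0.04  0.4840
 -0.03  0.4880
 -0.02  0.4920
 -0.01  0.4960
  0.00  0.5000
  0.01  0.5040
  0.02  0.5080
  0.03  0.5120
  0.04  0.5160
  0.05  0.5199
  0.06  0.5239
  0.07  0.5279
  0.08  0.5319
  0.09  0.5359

$28.75

T = 1;  σ√T = 0.4600
d₁ = [ln(220/210) + (0.087 − 0.05 + ½·0.46²)·1] / (σ√T) = (0.0465 + 0.1428) / 0.4600 = 0.4116 ≈ 0.41
d₂ = 0.4116 − 0.4600 = -0.0484 ≈ -0.05
e^(−qT) = e^(−0.05·1) = 0.9512;  e^(−rT) = e^(−0.087·1) = 0.9167
N(−d₂) = N(0.05) = 0.5199;  N(−d₁) = N(-0.41) = 0.3409
P = 210·0.9167·0.5199 − 220·0.9512·0.3409 = 100.0844 − 71.3381 = 28.7463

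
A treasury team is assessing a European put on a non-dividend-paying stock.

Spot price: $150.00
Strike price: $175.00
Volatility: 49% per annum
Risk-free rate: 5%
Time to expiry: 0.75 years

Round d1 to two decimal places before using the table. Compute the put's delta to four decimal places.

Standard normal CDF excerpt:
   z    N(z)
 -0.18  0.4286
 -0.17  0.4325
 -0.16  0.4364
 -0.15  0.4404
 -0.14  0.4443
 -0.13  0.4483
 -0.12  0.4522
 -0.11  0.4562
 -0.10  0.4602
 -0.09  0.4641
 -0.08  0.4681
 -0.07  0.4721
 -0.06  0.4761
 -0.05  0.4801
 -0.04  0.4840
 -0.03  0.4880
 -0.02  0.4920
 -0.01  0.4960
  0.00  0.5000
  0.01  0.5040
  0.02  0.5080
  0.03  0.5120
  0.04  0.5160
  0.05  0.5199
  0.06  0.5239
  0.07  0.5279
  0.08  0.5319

T = 0.75;  σ√T = 0.4244
d₁ = [ln(150/175) + (0.05 + ½·0.49²)·0.75] / (σ√T) = (-0.1542 + 0.1275) / 0.4244 = -0.0627 ⇒ -0.06
N(d₁) = N(-0.06) = 0.4761
Δ_put = N(d₁) − 1 = 0.4761 − 1 = -0.5239

-0.5239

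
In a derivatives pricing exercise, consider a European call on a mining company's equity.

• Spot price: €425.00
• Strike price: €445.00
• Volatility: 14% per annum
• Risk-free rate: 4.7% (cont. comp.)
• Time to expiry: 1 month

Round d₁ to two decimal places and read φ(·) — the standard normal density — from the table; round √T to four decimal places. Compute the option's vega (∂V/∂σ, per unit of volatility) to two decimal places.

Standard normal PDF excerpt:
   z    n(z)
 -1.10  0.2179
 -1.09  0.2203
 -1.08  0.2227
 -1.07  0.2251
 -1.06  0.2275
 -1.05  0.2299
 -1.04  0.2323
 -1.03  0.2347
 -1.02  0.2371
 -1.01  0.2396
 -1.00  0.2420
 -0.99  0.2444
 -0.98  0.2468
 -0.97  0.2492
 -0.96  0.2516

29.09

σ√T = 0.14 × 0.2887 = 0.0404
ln(S/K) + (r + σ²/2)T = ln(425/445) + (0.047 + 0.14²/2)·0.08333 = -0.0460 + 0.0047 = -0.0413
d₁ = -0.0413 / 0.0404 = -1.0207 which rounds to -1.02
√T = √0.08333 = 0.2887
φ(d₁) = φ(-1.02) = 0.2371
vega = S·φ(d₁)·√T = 425·0.2371·0.2887 = 29.0916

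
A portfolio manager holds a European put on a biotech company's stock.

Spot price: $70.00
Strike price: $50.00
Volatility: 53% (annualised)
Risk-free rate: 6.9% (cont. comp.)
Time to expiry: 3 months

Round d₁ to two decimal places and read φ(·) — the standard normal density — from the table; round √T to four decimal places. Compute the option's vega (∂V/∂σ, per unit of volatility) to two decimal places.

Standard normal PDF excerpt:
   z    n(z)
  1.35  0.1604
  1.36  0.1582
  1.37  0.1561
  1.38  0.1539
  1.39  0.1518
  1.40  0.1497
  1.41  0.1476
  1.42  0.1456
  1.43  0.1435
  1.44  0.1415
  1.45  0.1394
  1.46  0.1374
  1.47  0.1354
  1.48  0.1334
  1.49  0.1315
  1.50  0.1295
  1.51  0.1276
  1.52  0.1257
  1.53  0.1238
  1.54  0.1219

σ√T = 0.53 × 0.5000 = 0.2650
d₁ = [ln(70/50) + (0.069 + 0.53²/2)·0.25] / 0.2650 = [0.3365 + 0.0524] / 0.2650 = 1.4673 which rounds to 1.47
√T = √0.25 = 0.5000
φ(d₁) = φ(1.47) = 0.1354
vega = S·φ(d₁)·√T = 70·0.1354·0.5000 = 4.7390

4.74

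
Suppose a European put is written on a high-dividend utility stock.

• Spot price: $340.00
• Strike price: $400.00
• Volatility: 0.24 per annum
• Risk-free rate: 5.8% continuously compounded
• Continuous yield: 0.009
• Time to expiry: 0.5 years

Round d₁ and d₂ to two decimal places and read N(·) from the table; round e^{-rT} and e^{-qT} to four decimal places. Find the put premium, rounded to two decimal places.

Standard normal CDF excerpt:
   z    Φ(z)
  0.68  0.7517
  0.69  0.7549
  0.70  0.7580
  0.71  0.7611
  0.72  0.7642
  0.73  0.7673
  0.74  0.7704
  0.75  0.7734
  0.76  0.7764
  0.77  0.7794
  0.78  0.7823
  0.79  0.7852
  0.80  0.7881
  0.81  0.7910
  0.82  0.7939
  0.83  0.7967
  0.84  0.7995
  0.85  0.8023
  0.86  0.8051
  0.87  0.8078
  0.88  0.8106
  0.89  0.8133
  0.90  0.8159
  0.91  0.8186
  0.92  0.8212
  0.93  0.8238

$57.32

T = 0.5;  σ√T = 0.1697
d₁ = [ln(340/400) + (0.058 − 0.009 + 0.24²/2)·0.5] / 0.1697 = [-0.1625 + 0.0389] / 0.1697 = -0.7284 → -0.73
d₂ = d₁ − σ√T = -0.7284 − 0.1697 = -0.8981 → -0.90
e^(−qT) = e^(−0.009·0.5) = 0.9955;  e^(−rT) = e^(−0.058·0.5) = 0.9714
N(−d₂) = N(0.90) = 0.8159;  N(−d₁) = N(0.73) = 0.7673
P = 400·0.9714·0.8159 − 340·0.9955·0.7673 = 317.0261 − 259.7080 = 57.3181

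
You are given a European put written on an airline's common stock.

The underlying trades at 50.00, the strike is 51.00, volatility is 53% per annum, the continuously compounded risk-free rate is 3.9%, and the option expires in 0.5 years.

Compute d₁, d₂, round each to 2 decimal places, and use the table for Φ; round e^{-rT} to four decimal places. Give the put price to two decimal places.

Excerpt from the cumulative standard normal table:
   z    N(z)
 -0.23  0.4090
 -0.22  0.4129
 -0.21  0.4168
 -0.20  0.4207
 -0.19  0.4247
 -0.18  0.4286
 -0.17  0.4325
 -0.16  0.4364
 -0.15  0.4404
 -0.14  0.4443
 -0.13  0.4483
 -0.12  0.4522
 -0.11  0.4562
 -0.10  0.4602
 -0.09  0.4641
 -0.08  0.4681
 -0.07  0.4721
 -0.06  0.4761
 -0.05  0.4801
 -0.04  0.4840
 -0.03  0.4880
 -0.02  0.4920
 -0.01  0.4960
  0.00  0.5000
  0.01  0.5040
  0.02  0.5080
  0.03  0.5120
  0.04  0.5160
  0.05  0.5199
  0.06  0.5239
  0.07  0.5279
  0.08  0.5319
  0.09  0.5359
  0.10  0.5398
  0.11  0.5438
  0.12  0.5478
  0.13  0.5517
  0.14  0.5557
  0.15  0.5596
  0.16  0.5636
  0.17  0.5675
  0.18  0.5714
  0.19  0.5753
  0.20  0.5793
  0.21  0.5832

7.54

σ√T = 0.53·√0.5 = 0.3748
d₁ = [ln(50/51) + (0.039 + 0.53²/2)·0.5] / 0.3748 = [-0.0198 + 0.0897] / 0.3748 = 0.1866 which rounds to 0.19
d₂ = d₁ − σ√T = 0.1866 − 0.3748 = -0.1882 which rounds to -0.19
exp(−rT) = exp(−0.039·0.5) = 0.9807
N(−d₂) = N(0.19) = 0.5753;  N(−d₁) = N(-0.19) = 0.4247
P = 51·0.9807·0.5753 − 50·0.4247 = 28.7740 − 21.2350 = 7.5390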